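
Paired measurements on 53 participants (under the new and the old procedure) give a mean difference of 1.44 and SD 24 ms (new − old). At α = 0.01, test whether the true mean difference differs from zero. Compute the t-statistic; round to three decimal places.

H0: μ_d = 0; H1: μ_d ≠ 0 (paired t-test on the differences, two-sided).
t = d̄/(s_d/√n) = 1.44/(24/√53) = 0.437
df = n − 1 = 52
Two-sided p-value ≈ 0.664
Since p ≈ 0.664 > α = 0.01, fail to reject H0; the evidence is not statistically significant.

0.437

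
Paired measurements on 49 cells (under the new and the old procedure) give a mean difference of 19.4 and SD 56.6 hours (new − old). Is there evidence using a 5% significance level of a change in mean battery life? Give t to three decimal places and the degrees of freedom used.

H0: μ_d = 0; H1: μ_d ≠ 0 (paired t-test on the differences, two-sided).
t = d̄/(s_d/√n) = 19.4/(56.6/√49) = 2.399
df = n − 1 = 48
Two-sided p-value ≈ 0.0204
Since p ≈ 0.0204 < α = 0.05, reject H0; the data support H1.

t = 2.399, df = 48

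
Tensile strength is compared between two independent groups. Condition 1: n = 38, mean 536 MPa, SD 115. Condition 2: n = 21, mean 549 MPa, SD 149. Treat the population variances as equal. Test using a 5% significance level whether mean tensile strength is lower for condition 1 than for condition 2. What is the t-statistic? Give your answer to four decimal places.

-0.3736

Let group 1 = condition 1, group 2 = condition 2. H0: μ_1 = μ_2; H1: μ_1 < μ_2 (two-sample pooled-variance t-test, left-tailed).
s_p² = [(38−1)·115² + (21−1)·149²]/(38+21−2) = 16374.5
t = (536 − 549)/√[16374.5·(1/38 + 1/21)] = -0.3736
df = n₁ + n₂ − 2 = 57
p-value = P(T ≤ -0.3736) ≈ 0.3550
Since p ≈ 0.3550 > α = 0.05, fail to reject H0; the data do not provide sufficient evidence against H0.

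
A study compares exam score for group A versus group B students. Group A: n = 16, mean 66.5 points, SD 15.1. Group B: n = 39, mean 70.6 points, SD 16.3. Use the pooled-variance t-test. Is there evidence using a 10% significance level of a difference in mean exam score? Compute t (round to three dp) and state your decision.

t = -0.865; fail to reject H0

Let group 1 = group A, group 2 = group B. H0: μ_1 = μ_2; H1: μ_1 ≠ μ_2 (two-sample pooled-variance t-test, two-sided).
s_p² = [(16−1)·15.1² + (39−1)·16.3²]/(16+39−2) = 255.026
t = (66.5 − 70.6)/√[255.026·(1/16 + 1/39)] = -0.865
df = n₁ + n₂ − 2 = 53
Two-sided p-value ≈ 0.3911
Since p ≈ 0.3911 > α = 0.1, fail to reject H0; the evidence is not statistically significant.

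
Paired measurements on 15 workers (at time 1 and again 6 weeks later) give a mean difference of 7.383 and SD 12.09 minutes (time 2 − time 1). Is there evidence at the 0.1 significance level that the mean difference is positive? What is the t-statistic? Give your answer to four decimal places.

H0: μ_d = 0; H1: μ_d > 0 (paired t-test on the differences, right-tailed).
t = d̄/(s_d/√n) = 7.383/(12.09/√15) = 2.3651
df = n − 1 = 14
p-value = P(T ≥ 2.3651) ≈ 0.016
Since p ≈ 0.016 < α = 0.1, reject H0; the data support H1.

2.3651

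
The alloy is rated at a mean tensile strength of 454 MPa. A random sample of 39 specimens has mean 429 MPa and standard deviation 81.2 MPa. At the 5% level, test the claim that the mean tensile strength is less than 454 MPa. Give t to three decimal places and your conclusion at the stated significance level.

H0: μ = 454; H1: μ < 454 (one-sample t-test, left-tailed).
t = (x̄ − μ₀)/(s/√n) = (429 − 454)/(81.2/√39) = -1.923
df = n − 1 = 38
p-value = P(T ≤ -1.923) ≈ 0.031
Since p ≈ 0.031 < α = 0.05, reject H0; the evidence is statistically significant.

t = -1.923; reject H0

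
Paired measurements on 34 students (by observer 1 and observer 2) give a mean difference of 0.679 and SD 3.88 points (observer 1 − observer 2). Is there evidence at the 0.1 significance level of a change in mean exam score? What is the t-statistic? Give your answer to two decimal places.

1.02

H0: μ_d = 0; H1: μ_d ≠ 0 (paired t-test on the differences, two-sided).
t = d̄/(s_d/√n) = 0.679/(3.88/√34) = 1.02
df = n − 1 = 33
Two-sided p-value ≈ 0.3150
Since p ≈ 0.3150 > α = 0.1, fail to reject H0; the data do not provide sufficient evidence against H0.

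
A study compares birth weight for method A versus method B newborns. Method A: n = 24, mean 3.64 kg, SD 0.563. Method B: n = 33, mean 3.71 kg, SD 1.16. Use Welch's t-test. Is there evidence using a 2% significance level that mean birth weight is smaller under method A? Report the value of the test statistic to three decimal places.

Let group 1 = method A, group 2 = method B. H0: μ_1 = μ_2; H1: μ_1 < μ_2 (Welch's two-sample t-test, left-tailed).
t = (x̄_1 − x̄_2)/√(s_1²/n_1 + s_2²/n_2) = (3.64 − 3.71)/√(0.563²/24 + 1.16²/33) = -0.301
Welch–Satterthwaite df ≈ 48.94
p-value = P(T ≤ -0.301) ≈ 0.382
Since p ≈ 0.382 > α = 0.02, fail to reject H0; the evidence is not statistically significant.

-0.301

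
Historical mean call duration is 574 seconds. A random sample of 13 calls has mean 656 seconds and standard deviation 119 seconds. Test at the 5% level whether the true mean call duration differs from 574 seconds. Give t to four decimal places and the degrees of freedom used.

H0: μ = 574; H1: μ ≠ 574 (one-sample t-test, two-sided).
t = (x̄ − μ₀)/(s/√n) = (656 − 574)/(119/√13) = 2.4845
df = n − 1 = 12
Two-sided p-value ≈ 0.0287
Since p ≈ 0.0287 < α = 0.05, reject H0; the data support H1.

t = 2.4845, df = 12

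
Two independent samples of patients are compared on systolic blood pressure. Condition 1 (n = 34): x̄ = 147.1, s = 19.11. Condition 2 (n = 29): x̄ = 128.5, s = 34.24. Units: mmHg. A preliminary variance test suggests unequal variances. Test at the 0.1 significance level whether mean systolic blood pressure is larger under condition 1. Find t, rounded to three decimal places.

2.600

Let group 1 = condition 1, group 2 = condition 2. H0: μ_1 = μ_2; H1: μ_1 > μ_2 (Welch's two-sample t-test, right-tailed).
t = (x̄_1 − x̄_2)/√(s_1²/n_1 + s_2²/n_2) = (147.1 − 128.5)/√(19.11²/34 + 34.24²/29) = 2.600
Welch–Satterthwaite df ≈ 42.32
p-value = P(T ≥ 2.600) ≈ 0.006
Since p ≈ 0.006 < α = 0.1, reject H0; the evidence is statistically significant.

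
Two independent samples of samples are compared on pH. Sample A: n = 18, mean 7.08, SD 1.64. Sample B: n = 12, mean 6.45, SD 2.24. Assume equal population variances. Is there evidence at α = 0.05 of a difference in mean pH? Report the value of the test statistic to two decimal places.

Let group 1 = sample A, group 2 = sample B. H0: μ_1 = μ_2; H1: μ_1 ≠ μ_2 (two-sample pooled-variance t-test, two-sided).
s_p² = [(18−1)·1.64² + (12−1)·2.24²]/(18+12−2) = 3.60417
t = (7.08 − 6.45)/√[3.60417·(1/18 + 1/12)] = 0.89
df = n₁ + n₂ − 2 = 28
Two-sided p-value ≈ 0.3808
Since p ≈ 0.3808 > α = 0.05, fail to reject H0; the evidence is not statistically significant.

0.89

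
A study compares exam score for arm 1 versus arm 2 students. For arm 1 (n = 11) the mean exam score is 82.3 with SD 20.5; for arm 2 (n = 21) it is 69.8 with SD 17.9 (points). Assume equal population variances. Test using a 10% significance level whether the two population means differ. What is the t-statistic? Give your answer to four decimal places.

1.7858

Let group 1 = arm 1, group 2 = arm 2. H0: μ_1 = μ_2; H1: μ_1 ≠ μ_2 (two-sample pooled-variance t-test, two-sided).
s_p² = [(11−1)·20.5² + (21−1)·17.9²]/(11+21−2) = 353.69
t = (82.3 − 69.8)/√[353.69·(1/11 + 1/21)] = 1.7858
df = n₁ + n₂ − 2 = 30
Two-sided p-value ≈ 0.084
Since p ≈ 0.084 < α = 0.1, reject H0; the data support H1.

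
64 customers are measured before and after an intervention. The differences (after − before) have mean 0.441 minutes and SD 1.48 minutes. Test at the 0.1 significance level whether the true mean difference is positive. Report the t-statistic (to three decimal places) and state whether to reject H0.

H0: μ_d = 0; H1: μ_d > 0 (paired t-test on the differences, right-tailed).
t = d̄/(s_d/√n) = 0.441/(1.48/√64) = 2.384
df = n − 1 = 63
p-value = P(T ≥ 2.384) ≈ 0.010
Since p ≈ 0.010 < α = 0.1, reject H0; the evidence is statistically significant.

t = 2.384; reject H0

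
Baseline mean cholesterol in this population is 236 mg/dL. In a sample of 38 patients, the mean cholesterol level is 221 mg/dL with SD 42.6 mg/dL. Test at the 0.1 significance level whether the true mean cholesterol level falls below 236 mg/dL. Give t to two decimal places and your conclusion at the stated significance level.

t = -2.17; reject H0

H0: μ = 236; H1: μ < 236 (one-sample t-test, left-tailed).
t = (x̄ − μ₀)/(s/√n) = (221 − 236)/(42.6/√38) = -2.17
df = n − 1 = 37
p-value = P(T ≤ -2.17) ≈ 0.018
Since p ≈ 0.018 < α = 0.1, reject H0; the data support H1.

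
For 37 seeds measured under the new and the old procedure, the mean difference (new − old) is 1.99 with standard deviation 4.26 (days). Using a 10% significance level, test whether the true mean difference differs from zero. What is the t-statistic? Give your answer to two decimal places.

2.84

H0: μ_d = 0; H1: μ_d ≠ 0 (paired t-test on the differences, two-sided).
t = d̄/(s_d/√n) = 1.99/(4.26/√37) = 2.84
df = n − 1 = 36
Two-sided p-value ≈ 0.0073
Since p ≈ 0.0073 < α = 0.1, reject H0; the evidence is statistically significant.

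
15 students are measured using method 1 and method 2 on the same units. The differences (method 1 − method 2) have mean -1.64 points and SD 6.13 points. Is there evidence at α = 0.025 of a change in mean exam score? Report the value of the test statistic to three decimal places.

-1.036

H0: μ_d = 0; H1: μ_d ≠ 0 (paired t-test on the differences, two-sided).
t = d̄/(s_d/√n) = -1.64/(6.13/√15) = -1.036
df = n − 1 = 14
Two-sided p-value ≈ 0.318
Since p ≈ 0.318 > α = 0.025, fail to reject H0; the data do not provide sufficient evidence against H0.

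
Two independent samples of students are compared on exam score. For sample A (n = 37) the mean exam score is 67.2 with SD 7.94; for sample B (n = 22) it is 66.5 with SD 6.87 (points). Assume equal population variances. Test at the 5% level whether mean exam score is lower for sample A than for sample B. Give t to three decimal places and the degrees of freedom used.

Let group 1 = sample A, group 2 = sample B. H0: μ_1 = μ_2; H1: μ_1 < μ_2 (two-sample pooled-variance t-test, left-tailed).
s_p² = [(37−1)·7.94² + (22−1)·6.87²]/(37+22−2) = 57.2053
t = (67.2 − 66.5)/√[57.2053·(1/37 + 1/22)] = 0.344
df = n₁ + n₂ − 2 = 57
p-value = P(T ≤ 0.344) ≈ 0.634
Since p ≈ 0.634 > α = 0.05, fail to reject H0; the evidence is not statistically significant.

t = 0.344, df = 57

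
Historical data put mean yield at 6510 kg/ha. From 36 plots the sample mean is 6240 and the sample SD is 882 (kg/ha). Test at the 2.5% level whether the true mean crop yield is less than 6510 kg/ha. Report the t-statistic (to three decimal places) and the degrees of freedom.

t = -1.837, df = 35

H0: μ = 6510; H1: μ < 6510 (one-sample t-test, left-tailed).
t = (x̄ − μ₀)/(s/√n) = (6240 − 6510)/(882/√36) = -1.837
df = n − 1 = 35
p-value = P(T ≤ -1.837) ≈ 0.0374
Since p ≈ 0.0374 > α = 0.025, fail to reject H0; the evidence is not statistically significant.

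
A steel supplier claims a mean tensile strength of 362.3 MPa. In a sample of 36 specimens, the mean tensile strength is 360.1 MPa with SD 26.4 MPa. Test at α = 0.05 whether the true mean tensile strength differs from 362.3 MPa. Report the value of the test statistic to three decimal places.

H0: μ = 362.3; H1: μ ≠ 362.3 (one-sample t-test, two-sided).
t = (x̄ − μ₀)/(s/√n) = (360.1 − 362.3)/(26.4/√36) = -0.500
df = n − 1 = 35
Two-sided p-value ≈ 0.6202
Since p ≈ 0.6202 > α = 0.05, fail to reject H0; the data do not provide sufficient evidence against H0.

-0.500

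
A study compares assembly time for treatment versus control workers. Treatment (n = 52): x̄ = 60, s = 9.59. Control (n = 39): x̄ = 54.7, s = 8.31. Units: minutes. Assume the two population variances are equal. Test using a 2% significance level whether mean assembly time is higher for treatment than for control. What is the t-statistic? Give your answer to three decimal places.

Let group 1 = treatment, group 2 = control. H0: μ_1 = μ_2; H1: μ_1 > μ_2 (two-sample pooled-variance t-test, right-tailed).
s_p² = [(52−1)·9.59² + (39−1)·8.31²]/(52+39−2) = 82.1854
t = (60 − 54.7)/√[82.1854·(1/52 + 1/39)] = 2.760
df = n₁ + n₂ − 2 = 89
p-value = P(T ≥ 2.760) ≈ 0.004
Since p ≈ 0.004 < α = 0.02, reject H0; the data support H1.

2.760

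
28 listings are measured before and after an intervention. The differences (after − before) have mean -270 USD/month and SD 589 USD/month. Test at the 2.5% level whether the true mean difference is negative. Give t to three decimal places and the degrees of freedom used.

H0: μ_d = 0; H1: μ_d < 0 (paired t-test on the differences, left-tailed).
t = d̄/(s_d/√n) = -270/(589/√28) = -2.426
df = n − 1 = 27
p-value = P(T ≤ -2.426) ≈ 0.0111
Since p ≈ 0.0111 < α = 0.025, reject H0; the data support H1.

t = -2.426, df = 27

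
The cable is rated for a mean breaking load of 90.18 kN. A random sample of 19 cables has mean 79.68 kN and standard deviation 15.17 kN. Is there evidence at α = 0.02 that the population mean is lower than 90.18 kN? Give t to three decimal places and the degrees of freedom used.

H0: μ = 90.18; H1: μ < 90.18 (one-sample t-test, left-tailed).
t = (x̄ − μ₀)/(s/√n) = (79.68 − 90.18)/(15.17/√19) = -3.017
df = n − 1 = 18
p-value = P(T ≤ -3.017) ≈ 0.0037
Since p ≈ 0.0037 < α = 0.02, reject H0; the evidence is statistically significant.

t = -3.017, df = 18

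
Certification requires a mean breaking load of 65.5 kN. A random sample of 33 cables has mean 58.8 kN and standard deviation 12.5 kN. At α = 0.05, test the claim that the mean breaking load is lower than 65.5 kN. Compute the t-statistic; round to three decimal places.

H0: μ = 65.5; H1: μ < 65.5 (one-sample t-test, left-tailed).
t = (x̄ − μ₀)/(s/√n) = (58.8 − 65.5)/(12.5/√33) = -3.079
df = n − 1 = 32
p-value = P(T ≤ -3.079) ≈ 0.002
Since p ≈ 0.002 < α = 0.05, reject H0; the data support H1.

-3.079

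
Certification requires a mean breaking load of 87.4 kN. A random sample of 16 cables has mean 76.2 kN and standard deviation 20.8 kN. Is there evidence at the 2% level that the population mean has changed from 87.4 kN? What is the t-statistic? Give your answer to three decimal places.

-2.154

H0: μ = 87.4; H1: μ ≠ 87.4 (one-sample t-test, two-sided).
t = (x̄ − μ₀)/(s/√n) = (76.2 − 87.4)/(20.8/√16) = -2.154
df = n − 1 = 15
Two-sided p-value ≈ 0.0479
Since p ≈ 0.0479 > α = 0.02, fail to reject H0; the evidence is not statistically significant.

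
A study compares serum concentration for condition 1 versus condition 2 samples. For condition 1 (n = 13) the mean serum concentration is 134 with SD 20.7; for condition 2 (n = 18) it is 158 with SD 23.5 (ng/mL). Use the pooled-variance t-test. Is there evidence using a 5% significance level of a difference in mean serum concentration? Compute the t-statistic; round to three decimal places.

Let group 1 = condition 1, group 2 = condition 2. H0: μ_1 = μ_2; H1: μ_1 ≠ μ_2 (two-sample pooled-variance t-test, two-sided).
s_p² = [(13−1)·20.7² + (18−1)·23.5²]/(13+18−2) = 501.039
t = (134 − 158)/√[501.039·(1/13 + 1/18)] = -2.946
df = n₁ + n₂ − 2 = 29
Two-sided p-value ≈ 0.006
Since p ≈ 0.006 < α = 0.05, reject H0; the data support H1.

-2.946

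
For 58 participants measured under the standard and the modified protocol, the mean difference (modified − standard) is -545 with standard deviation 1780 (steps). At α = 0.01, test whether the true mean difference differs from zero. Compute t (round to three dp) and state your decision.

H0: μ_d = 0; H1: μ_d ≠ 0 (paired t-test on the differences, two-sided).
t = d̄/(s_d/√n) = -545/(1780/√58) = -2.332
df = n − 1 = 57
Two-sided p-value ≈ 0.023
Since p ≈ 0.023 > α = 0.01, fail to reject H0; the evidence is not statistically significant.

t = -2.332; fail to reject H0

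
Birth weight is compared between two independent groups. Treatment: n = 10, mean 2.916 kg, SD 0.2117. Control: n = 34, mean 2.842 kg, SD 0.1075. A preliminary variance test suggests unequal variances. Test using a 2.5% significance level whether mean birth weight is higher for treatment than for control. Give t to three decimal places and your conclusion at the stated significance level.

t = 1.066; fail to reject H0

Let group 1 = treatment, group 2 = control. H0: μ_1 = μ_2; H1: μ_1 > μ_2 (Welch's two-sample t-test, right-tailed).
t = (x̄_1 − x̄_2)/√(s_1²/n_1 + s_2²/n_2) = (2.916 − 2.842)/√(0.2117²/10 + 0.1075²/34) = 1.066
Welch–Satterthwaite df ≈ 10.40
p-value = P(T ≥ 1.066) ≈ 0.1553
Since p ≈ 0.1553 > α = 0.025, fail to reject H0; the evidence is not statistically significant.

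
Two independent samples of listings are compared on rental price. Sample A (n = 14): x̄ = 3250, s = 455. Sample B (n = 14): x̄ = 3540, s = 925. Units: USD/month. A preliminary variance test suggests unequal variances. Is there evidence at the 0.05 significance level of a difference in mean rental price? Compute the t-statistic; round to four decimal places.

Let group 1 = sample A, group 2 = sample B. H0: μ_1 = μ_2; H1: μ_1 ≠ μ_2 (Welch's two-sample t-test, two-sided).
t = (x̄_1 − x̄_2)/√(s_1²/n_1 + s_2²/n_2) = (3250 − 3540)/√(455²/14 + 925²/14) = -1.0526
Welch–Satterthwaite df ≈ 18.94
Two-sided p-value ≈ 0.306
Since p ≈ 0.306 > α = 0.05, fail to reject H0; the data do not provide sufficient evidence against H0.

-1.0526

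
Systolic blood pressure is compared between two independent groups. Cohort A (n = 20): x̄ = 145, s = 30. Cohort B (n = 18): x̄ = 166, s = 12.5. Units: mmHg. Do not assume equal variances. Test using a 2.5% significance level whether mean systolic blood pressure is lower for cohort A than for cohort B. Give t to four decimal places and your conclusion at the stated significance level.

Let group 1 = cohort A, group 2 = cohort B. H0: μ_1 = μ_2; H1: μ_1 < μ_2 (Welch's two-sample t-test, left-tailed).
t = (x̄_1 − x̄_2)/√(s_1²/n_1 + s_2²/n_2) = (145 − 166)/√(30²/20 + 12.5²/18) = -2.8662
Welch–Satterthwaite df ≈ 25.96
p-value = P(T ≤ -2.8662) ≈ 0.004
Since p ≈ 0.004 < α = 0.025, reject H0; the data support H1.

t = -2.8662; reject H0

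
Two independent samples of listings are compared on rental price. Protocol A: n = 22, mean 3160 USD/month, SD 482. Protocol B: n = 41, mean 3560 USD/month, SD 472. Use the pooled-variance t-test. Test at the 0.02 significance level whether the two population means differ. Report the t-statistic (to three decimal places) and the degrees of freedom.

Let group 1 = protocol A, group 2 = protocol B. H0: μ_1 = μ_2; H1: μ_1 ≠ μ_2 (two-sample pooled-variance t-test, two-sided).
s_p² = [(22−1)·482² + (41−1)·472²]/(22+41−2) = 226068
t = (3160 − 3560)/√[226068·(1/22 + 1/41)] = -3.183
df = n₁ + n₂ − 2 = 61
Two-sided p-value ≈ 0.0023
Since p ≈ 0.0023 < α = 0.02, reject H0; the evidence is statistically significant.

t = -3.183, df = 61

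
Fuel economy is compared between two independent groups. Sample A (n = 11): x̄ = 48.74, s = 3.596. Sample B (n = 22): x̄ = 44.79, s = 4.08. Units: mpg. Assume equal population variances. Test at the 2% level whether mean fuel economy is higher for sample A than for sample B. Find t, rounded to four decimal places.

Let group 1 = sample A, group 2 = sample B. H0: μ_1 = μ_2; H1: μ_1 > μ_2 (two-sample pooled-variance t-test, right-tailed).
s_p² = [(11−1)·3.596² + (22−1)·4.08²]/(11+22−2) = 15.448
t = (48.74 − 44.79)/√[15.448·(1/11 + 1/22)] = 2.7215
df = n₁ + n₂ − 2 = 31
p-value = P(T ≥ 2.7215) ≈ 0.0053
Since p ≈ 0.0053 < α = 0.02, reject H0; the data support H1.

2.7215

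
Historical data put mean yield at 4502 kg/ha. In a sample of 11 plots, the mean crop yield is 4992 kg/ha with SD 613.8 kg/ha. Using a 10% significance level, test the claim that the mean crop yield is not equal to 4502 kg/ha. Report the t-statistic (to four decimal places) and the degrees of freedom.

H0: μ = 4502; H1: μ ≠ 4502 (one-sample t-test, two-sided).
t = (x̄ − μ₀)/(s/√n) = (4992 − 4502)/(613.8/√11) = 2.6477
df = n − 1 = 10
Two-sided p-value ≈ 0.024
Since p ≈ 0.024 < α = 0.1, reject H0; the data support H1.

t = 2.6477, df = 10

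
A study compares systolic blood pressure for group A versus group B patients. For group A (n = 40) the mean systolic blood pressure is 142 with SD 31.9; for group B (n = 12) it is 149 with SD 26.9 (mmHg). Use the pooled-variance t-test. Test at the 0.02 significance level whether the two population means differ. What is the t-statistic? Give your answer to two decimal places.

-0.69

Let group 1 = group A, group 2 = group B. H0: μ_1 = μ_2; H1: μ_1 ≠ μ_2 (two-sample pooled-variance t-test, two-sided).
s_p² = [(40−1)·31.9² + (12−1)·26.9²]/(40+12−2) = 952.93
t = (142 − 149)/√[952.93·(1/40 + 1/12)] = -0.69
df = n₁ + n₂ − 2 = 50
Two-sided p-value ≈ 0.494
Since p ≈ 0.494 > α = 0.02, fail to reject H0; the data do not provide sufficient evidence against H0.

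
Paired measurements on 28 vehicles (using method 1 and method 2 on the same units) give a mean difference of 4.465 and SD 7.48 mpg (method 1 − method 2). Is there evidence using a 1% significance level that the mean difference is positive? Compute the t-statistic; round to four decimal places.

3.1586

H0: μ_d = 0; H1: μ_d > 0 (paired t-test on the differences, right-tailed).
t = d̄/(s_d/√n) = 4.465/(7.48/√28) = 3.1586
df = n − 1 = 27
p-value = P(T ≥ 3.1586) ≈ 0.002
Since p ≈ 0.002 < α = 0.01, reject H0; the data support H1.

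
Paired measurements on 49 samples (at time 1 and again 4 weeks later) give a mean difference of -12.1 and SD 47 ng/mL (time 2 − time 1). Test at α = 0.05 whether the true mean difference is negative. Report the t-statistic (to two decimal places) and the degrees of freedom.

t = -1.80, df = 48

H0: μ_d = 0; H1: μ_d < 0 (paired t-test on the differences, left-tailed).
t = d̄/(s_d/√n) = -12.1/(47/√49) = -1.80
df = n − 1 = 48
p-value = P(T ≤ -1.80) ≈ 0.039
Since p ≈ 0.039 < α = 0.05, reject H0; the evidence is statistically significant.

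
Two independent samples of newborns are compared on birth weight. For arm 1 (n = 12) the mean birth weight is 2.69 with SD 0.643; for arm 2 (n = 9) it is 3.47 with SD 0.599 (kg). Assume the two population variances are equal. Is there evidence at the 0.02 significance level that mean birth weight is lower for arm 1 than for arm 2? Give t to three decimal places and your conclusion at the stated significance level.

t = -2.831; reject H0

Let group 1 = arm 1, group 2 = arm 2. H0: μ_1 = μ_2; H1: μ_1 < μ_2 (two-sample pooled-variance t-test, left-tailed).
s_p² = [(12−1)·0.643² + (9−1)·0.599²]/(12+9−2) = 0.390439
t = (2.69 − 3.47)/√[0.390439·(1/12 + 1/9)] = -2.831
df = n₁ + n₂ − 2 = 19
p-value = P(T ≤ -2.831) ≈ 0.0053
Since p ≈ 0.0053 < α = 0.02, reject H0; the data support H1.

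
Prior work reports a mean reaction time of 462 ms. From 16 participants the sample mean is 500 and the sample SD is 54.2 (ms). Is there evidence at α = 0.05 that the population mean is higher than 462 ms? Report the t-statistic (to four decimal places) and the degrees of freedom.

t = 2.8044, df = 15

H0: μ = 462; H1: μ > 462 (one-sample t-test, right-tailed).
t = (x̄ − μ₀)/(s/√n) = (500 − 462)/(54.2/√16) = 2.8044
df = n − 1 = 15
p-value = P(T ≥ 2.8044) ≈ 0.007
Since p ≈ 0.007 < α = 0.05, reject H0; the data support H1.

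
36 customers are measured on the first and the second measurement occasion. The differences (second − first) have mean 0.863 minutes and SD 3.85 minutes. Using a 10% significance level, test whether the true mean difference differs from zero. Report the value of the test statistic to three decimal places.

1.345

H0: μ_d = 0; H1: μ_d ≠ 0 (paired t-test on the differences, two-sided).
t = d̄/(s_d/√n) = 0.863/(3.85/√36) = 1.345
df = n − 1 = 35
Two-sided p-value ≈ 0.1873
Since p ≈ 0.1873 > α = 0.1, fail to reject H0; the data do not provide sufficient evidence against H0.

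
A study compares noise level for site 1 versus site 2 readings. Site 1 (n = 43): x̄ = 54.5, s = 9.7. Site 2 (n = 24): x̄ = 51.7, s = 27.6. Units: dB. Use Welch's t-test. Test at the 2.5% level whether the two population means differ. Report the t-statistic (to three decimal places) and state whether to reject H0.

t = 0.481; fail to reject H0

Let group 1 = site 1, group 2 = site 2. H0: μ_1 = μ_2; H1: μ_1 ≠ μ_2 (Welch's two-sample t-test, two-sided).
t = (x̄_1 − x̄_2)/√(s_1²/n_1 + s_2²/n_2) = (54.5 − 51.7)/√(9.7²/43 + 27.6²/24) = 0.481
Welch–Satterthwaite df ≈ 26.21
Two-sided p-value ≈ 0.635
Since p ≈ 0.635 > α = 0.025, fail to reject H0; the data do not provide sufficient evidence against H0.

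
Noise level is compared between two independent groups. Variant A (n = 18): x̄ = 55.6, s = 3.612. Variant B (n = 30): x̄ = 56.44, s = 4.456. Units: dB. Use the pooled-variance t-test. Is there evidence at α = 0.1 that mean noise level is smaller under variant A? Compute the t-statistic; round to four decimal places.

Let group 1 = variant A, group 2 = variant B. H0: μ_1 = μ_2; H1: μ_1 < μ_2 (two-sample pooled-variance t-test, left-tailed).
s_p² = [(18−1)·3.612² + (30−1)·4.456²]/(18+30−2) = 17.3394
t = (55.6 − 56.44)/√[17.3394·(1/18 + 1/30)] = -0.6766
df = n₁ + n₂ − 2 = 46
p-value = P(T ≤ -0.6766) ≈ 0.2510
Since p ≈ 0.2510 > α = 0.1, fail to reject H0; the evidence is not statistically significant.

-0.6766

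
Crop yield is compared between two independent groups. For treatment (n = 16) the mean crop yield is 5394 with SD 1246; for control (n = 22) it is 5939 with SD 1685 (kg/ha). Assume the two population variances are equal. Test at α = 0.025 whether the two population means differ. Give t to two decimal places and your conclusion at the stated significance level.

Let group 1 = treatment, group 2 = control. H0: μ_1 = μ_2; H1: μ_1 ≠ μ_2 (two-sample pooled-variance t-test, two-sided).
s_p² = [(16−1)·1246² + (22−1)·1685²]/(16+22−2) = 2303100
t = (5394 − 5939)/√[2303100·(1/16 + 1/22)] = -1.09
df = n₁ + n₂ − 2 = 36
Two-sided p-value ≈ 0.2817
Since p ≈ 0.2817 > α = 0.025, fail to reject H0; the evidence is not statistically significant.

t = -1.09; fail to reject H0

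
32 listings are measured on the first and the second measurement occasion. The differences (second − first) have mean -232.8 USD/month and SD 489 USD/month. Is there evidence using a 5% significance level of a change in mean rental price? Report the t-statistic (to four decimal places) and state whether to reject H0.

H0: μ_d = 0; H1: μ_d ≠ 0 (paired t-test on the differences, two-sided).
t = d̄/(s_d/√n) = -232.8/(489/√32) = -2.6931
df = n − 1 = 31
Two-sided p-value ≈ 0.011
Since p ≈ 0.011 < α = 0.05, reject H0; the data support H1.

t = -2.6931; reject H0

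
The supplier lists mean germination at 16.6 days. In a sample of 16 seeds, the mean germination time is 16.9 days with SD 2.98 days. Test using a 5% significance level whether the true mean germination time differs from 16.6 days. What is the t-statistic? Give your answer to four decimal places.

H0: μ = 16.6; H1: μ ≠ 16.6 (one-sample t-test, two-sided).
t = (x̄ − μ₀)/(s/√n) = (16.9 − 16.6)/(2.98/√16) = 0.4027
df = n − 1 = 15
Two-sided p-value ≈ 0.693
Since p ≈ 0.693 > α = 0.05, fail to reject H0; the evidence is not statistically significant.

0.4027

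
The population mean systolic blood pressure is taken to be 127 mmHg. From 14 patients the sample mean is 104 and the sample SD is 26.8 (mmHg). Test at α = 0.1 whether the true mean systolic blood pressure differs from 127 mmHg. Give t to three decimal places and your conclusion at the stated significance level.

t = -3.211; reject H0

H0: μ = 127; H1: μ ≠ 127 (one-sample t-test, two-sided).
t = (x̄ − μ₀)/(s/√n) = (104 − 127)/(26.8/√14) = -3.211
df = n − 1 = 13
Two-sided p-value ≈ 0.0068
Since p ≈ 0.0068 < α = 0.1, reject H0; the evidence is statistically significant.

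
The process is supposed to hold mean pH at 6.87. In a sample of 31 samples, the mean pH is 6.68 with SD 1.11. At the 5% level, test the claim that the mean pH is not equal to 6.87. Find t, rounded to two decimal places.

H0: μ = 6.87; H1: μ ≠ 6.87 (one-sample t-test, two-sided).
t = (x̄ − μ₀)/(s/√n) = (6.68 − 6.87)/(1.11/√31) = -0.95
df = n − 1 = 30
Two-sided p-value ≈ 0.348
Since p ≈ 0.348 > α = 0.05, fail to reject H0; the data do not provide sufficient evidence against H0.

-0.95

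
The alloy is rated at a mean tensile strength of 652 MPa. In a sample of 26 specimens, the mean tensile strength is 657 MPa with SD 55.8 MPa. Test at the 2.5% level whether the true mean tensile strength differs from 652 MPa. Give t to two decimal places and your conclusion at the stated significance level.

t = 0.46; fail to reject H0

H0: μ = 652; H1: μ ≠ 652 (one-sample t-test, two-sided).
t = (x̄ − μ₀)/(s/√n) = (657 − 652)/(55.8/√26) = 0.46
df = n − 1 = 25
Two-sided p-value ≈ 0.652
Since p ≈ 0.652 > α = 0.025, fail to reject H0; the evidence is not statistically significant.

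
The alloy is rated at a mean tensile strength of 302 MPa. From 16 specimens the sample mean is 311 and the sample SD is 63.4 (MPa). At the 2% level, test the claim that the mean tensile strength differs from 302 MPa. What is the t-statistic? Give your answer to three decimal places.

0.568

H0: μ = 302; H1: μ ≠ 302 (one-sample t-test, two-sided).
t = (x̄ − μ₀)/(s/√n) = (311 − 302)/(63.4/√16) = 0.568
df = n − 1 = 15
Two-sided p-value ≈ 0.5786
Since p ≈ 0.5786 > α = 0.02, fail to reject H0; the evidence is not statistically significant.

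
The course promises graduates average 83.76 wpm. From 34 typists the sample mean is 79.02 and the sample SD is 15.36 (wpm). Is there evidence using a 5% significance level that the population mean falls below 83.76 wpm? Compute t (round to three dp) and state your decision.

t = -1.799; reject H0

H0: μ = 83.76; H1: μ < 83.76 (one-sample t-test, left-tailed).
t = (x̄ − μ₀)/(s/√n) = (79.02 − 83.76)/(15.36/√34) = -1.799
df = n − 1 = 33
p-value = P(T ≤ -1.799) ≈ 0.0406
Since p ≈ 0.0406 < α = 0.05, reject H0; the evidence is statistically significant.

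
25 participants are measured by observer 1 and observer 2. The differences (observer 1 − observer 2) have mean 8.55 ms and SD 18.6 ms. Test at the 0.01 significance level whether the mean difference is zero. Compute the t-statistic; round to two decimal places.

2.30

H0: μ_d = 0; H1: μ_d ≠ 0 (paired t-test on the differences, two-sided).
t = d̄/(s_d/√n) = 8.55/(18.6/√25) = 2.30
df = n − 1 = 24
Two-sided p-value ≈ 0.031
Since p ≈ 0.031 > α = 0.01, fail to reject H0; the evidence is not statistically significant.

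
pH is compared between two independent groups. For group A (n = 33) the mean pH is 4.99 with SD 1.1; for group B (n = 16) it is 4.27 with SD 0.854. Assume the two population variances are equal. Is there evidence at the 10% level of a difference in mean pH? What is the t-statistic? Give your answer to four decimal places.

2.2993

Let group 1 = group A, group 2 = group B. H0: μ_1 = μ_2; H1: μ_1 ≠ μ_2 (two-sample pooled-variance t-test, two-sided).
s_p² = [(33−1)·1.1² + (16−1)·0.854²]/(33+16−2) = 1.05659
t = (4.99 − 4.27)/√[1.05659·(1/33 + 1/16)] = 2.2993
df = n₁ + n₂ − 2 = 47
Two-sided p-value ≈ 0.026
Since p ≈ 0.026 < α = 0.1, reject H0; the evidence is statistically significant.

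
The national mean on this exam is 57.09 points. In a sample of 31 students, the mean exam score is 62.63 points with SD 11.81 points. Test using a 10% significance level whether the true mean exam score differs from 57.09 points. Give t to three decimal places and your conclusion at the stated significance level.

t = 2.612; reject H0

H0: μ = 57.09; H1: μ ≠ 57.09 (one-sample t-test, two-sided).
t = (x̄ − μ₀)/(s/√n) = (62.63 − 57.09)/(11.81/√31) = 2.612
df = n − 1 = 30
Two-sided p-value ≈ 0.014
Since p ≈ 0.014 < α = 0.1, reject H0; the data support H1.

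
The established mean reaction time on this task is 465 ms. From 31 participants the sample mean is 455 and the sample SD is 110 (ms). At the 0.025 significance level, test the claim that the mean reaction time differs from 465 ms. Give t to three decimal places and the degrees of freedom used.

H0: μ = 465; H1: μ ≠ 465 (one-sample t-test, two-sided).
t = (x̄ − μ₀)/(s/√n) = (455 − 465)/(110/√31) = -0.506
df = n − 1 = 30
Two-sided p-value ≈ 0.616
Since p ≈ 0.616 > α = 0.025, fail to reject H0; the data do not provide sufficient evidence against H0.

t = -0.506, df = 30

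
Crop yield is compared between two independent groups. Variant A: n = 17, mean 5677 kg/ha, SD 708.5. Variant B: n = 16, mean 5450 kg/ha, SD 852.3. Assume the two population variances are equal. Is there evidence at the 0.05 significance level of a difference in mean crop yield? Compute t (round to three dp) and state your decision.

Let group 1 = variant A, group 2 = variant B. H0: μ_1 = μ_2; H1: μ_1 ≠ μ_2 (two-sample pooled-variance t-test, two-sided).
s_p² = [(17−1)·708.5² + (16−1)·852.3²]/(17+16−2) = 610574
t = (5677 − 5450)/√[610574·(1/17 + 1/16)] = 0.834
df = n₁ + n₂ − 2 = 31
Two-sided p-value ≈ 0.411
Since p ≈ 0.411 > α = 0.05, fail to reject H0; the evidence is not statistically significant.

t = 0.834; fail to reject H0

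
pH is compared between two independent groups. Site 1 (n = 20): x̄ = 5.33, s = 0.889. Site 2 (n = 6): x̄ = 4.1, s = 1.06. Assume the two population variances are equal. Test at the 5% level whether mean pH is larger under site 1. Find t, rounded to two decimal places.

2.85

Let group 1 = site 1, group 2 = site 2. H0: μ_1 = μ_2; H1: μ_1 > μ_2 (two-sample pooled-variance t-test, right-tailed).
s_p² = [(20−1)·0.889² + (6−1)·1.06²]/(20+6−2) = 0.859754
t = (5.33 − 4.1)/√[0.859754·(1/20 + 1/6)] = 2.85
df = n₁ + n₂ − 2 = 24
p-value = P(T ≥ 2.85) ≈ 0.0044
Since p ≈ 0.0044 < α = 0.05, reject H0; the evidence is statistically significant.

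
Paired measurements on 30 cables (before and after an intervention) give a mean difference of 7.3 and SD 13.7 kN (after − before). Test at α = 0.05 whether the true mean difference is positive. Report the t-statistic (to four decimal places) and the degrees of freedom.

t = 2.9185, df = 29

H0: μ_d = 0; H1: μ_d > 0 (paired t-test on the differences, right-tailed).
t = d̄/(s_d/√n) = 7.3/(13.7/√30) = 2.9185
df = n − 1 = 29
p-value = P(T ≥ 2.9185) ≈ 0.003
Since p ≈ 0.003 < α = 0.05, reject H0; the evidence is statistically significant.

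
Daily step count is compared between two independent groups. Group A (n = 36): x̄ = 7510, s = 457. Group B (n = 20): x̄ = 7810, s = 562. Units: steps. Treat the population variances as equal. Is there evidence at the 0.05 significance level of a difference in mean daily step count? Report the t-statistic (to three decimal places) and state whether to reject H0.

t = -2.167; reject H0

Let group 1 = group A, group 2 = group B. H0: μ_1 = μ_2; H1: μ_1 ≠ μ_2 (two-sample pooled-variance t-test, two-sided).
s_p² = [(36−1)·457² + (20−1)·562²]/(36+20−2) = 246495
t = (7510 − 7810)/√[246495·(1/36 + 1/20)] = -2.167
df = n₁ + n₂ − 2 = 54
Two-sided p-value ≈ 0.035
Since p ≈ 0.035 < α = 0.05, reject H0; the data support H1.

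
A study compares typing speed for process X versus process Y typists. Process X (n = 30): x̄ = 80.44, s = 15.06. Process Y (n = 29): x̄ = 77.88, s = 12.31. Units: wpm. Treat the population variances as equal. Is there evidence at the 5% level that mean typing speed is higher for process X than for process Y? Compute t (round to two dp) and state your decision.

t = 0.71; fail to reject H0

Let group 1 = process X, group 2 = process Y. H0: μ_1 = μ_2; H1: μ_1 > μ_2 (two-sample pooled-variance t-test, right-tailed).
s_p² = [(30−1)·15.06² + (29−1)·12.31²]/(30+29−2) = 189.83
t = (80.44 − 77.88)/√[189.83·(1/30 + 1/29)] = 0.71
df = n₁ + n₂ − 2 = 57
p-value = P(T ≥ 0.71) ≈ 0.2392
Since p ≈ 0.2392 > α = 0.05, fail to reject H0; the evidence is not statistically significant.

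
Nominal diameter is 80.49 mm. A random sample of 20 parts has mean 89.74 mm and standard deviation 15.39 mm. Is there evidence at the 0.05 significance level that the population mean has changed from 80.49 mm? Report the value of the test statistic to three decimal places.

H0: μ = 80.49; H1: μ ≠ 80.49 (one-sample t-test, two-sided).
t = (x̄ − μ₀)/(s/√n) = (89.74 − 80.49)/(15.39/√20) = 2.688
df = n − 1 = 19
Two-sided p-value ≈ 0.0146
Since p ≈ 0.0146 < α = 0.05, reject H0; the evidence is statistically significant.

2.688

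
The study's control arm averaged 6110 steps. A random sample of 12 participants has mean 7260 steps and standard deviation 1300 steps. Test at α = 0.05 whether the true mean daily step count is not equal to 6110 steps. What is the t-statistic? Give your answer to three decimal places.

3.064

H0: μ = 6110; H1: μ ≠ 6110 (one-sample t-test, two-sided).
t = (x̄ − μ₀)/(s/√n) = (7260 − 6110)/(1300/√12) = 3.064
df = n − 1 = 11
Two-sided p-value ≈ 0.0108
Since p ≈ 0.0108 < α = 0.05, reject H0; the data support H1.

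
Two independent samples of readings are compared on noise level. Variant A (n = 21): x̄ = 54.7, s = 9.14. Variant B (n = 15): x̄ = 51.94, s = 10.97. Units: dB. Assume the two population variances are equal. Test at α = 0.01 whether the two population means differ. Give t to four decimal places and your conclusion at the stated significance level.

Let group 1 = variant A, group 2 = variant B. H0: μ_1 = μ_2; H1: μ_1 ≠ μ_2 (two-sample pooled-variance t-test, two-sided).
s_p² = [(21−1)·9.14² + (15−1)·10.97²]/(21+15−2) = 98.6931
t = (54.7 − 51.94)/√[98.6931·(1/21 + 1/15)] = 0.8218
df = n₁ + n₂ − 2 = 34
Two-sided p-value ≈ 0.417
Since p ≈ 0.417 > α = 0.01, fail to reject H0; the data do not provide sufficient evidence against H0.

t = 0.8218; fail to reject H0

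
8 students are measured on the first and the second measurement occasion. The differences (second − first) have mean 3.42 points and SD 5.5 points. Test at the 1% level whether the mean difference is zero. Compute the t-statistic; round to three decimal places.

1.759

H0: μ_d = 0; H1: μ_d ≠ 0 (paired t-test on the differences, two-sided).
t = d̄/(s_d/√n) = 3.42/(5.5/√8) = 1.759
df = n − 1 = 7
Two-sided p-value ≈ 0.1220
Since p ≈ 0.1220 > α = 0.01, fail to reject H0; the evidence is not statistically significant.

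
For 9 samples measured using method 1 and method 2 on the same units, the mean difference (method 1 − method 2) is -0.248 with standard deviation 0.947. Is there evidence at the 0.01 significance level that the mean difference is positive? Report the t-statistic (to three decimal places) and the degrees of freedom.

t = -0.786, df = 8

H0: μ_d = 0; H1: μ_d > 0 (paired t-test on the differences, right-tailed).
t = d̄/(s_d/√n) = -0.248/(0.947/√9) = -0.786
df = n − 1 = 8
p-value = P(T ≥ -0.786) ≈ 0.7726
Since p ≈ 0.7726 > α = 0.01, fail to reject H0; the data do not provide sufficient evidence against H0.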